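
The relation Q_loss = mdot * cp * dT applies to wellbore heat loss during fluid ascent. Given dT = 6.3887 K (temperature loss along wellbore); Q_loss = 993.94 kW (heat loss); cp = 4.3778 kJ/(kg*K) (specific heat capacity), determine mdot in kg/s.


mdot = Q_loss / (cp * dT)
mdot = 993.94 / (4.3778 * 6.3887)
mdot = 35.538 kg/s


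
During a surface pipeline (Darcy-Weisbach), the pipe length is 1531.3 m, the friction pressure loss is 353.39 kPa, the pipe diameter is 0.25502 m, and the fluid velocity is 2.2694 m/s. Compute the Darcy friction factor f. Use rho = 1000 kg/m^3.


f = dP*1000 / ((L/D)*(rho*vel^2/2))
f = 353.39*1000 / ((1531.3/0.25502)*(1000*2.2694^2/2))
f = 0.022855


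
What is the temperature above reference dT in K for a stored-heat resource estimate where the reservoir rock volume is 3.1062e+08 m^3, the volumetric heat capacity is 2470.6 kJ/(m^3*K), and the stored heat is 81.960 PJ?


dT = Q_s * 1e12 / (Vr * rhoc)
dT = 81.960 * 1e12 / (3.1062e+08 * 2470.6)
dT = 106.80 K


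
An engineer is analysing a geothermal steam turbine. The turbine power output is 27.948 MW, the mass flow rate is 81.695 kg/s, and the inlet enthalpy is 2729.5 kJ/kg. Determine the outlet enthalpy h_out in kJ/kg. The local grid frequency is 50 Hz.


h_out = h_in - P * 1000 / mdot
h_out = 2729.5 - 27.948 * 1000 / 81.695
h_out = 2387.4 kJ/kg


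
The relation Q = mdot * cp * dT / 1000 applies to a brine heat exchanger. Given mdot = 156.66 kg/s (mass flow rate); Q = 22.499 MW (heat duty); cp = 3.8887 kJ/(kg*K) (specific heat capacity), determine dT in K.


dT = Q * 1000 / (mdot * cp)
dT = 22.499 * 1000 / (156.66 * 3.8887)
dT = 36.932 K


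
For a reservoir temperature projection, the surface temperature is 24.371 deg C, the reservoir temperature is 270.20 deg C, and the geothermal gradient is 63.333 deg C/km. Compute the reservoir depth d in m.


d = (T_res - T_surf) / grad * 1000
d = (270.20 - 24.371) / 63.333 * 1000
d = 3881.5 m


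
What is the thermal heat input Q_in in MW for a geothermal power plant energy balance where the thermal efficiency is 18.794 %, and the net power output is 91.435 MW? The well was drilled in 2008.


Q_in = W_net / (eta / 100)
Q_in = 91.435 / (18.794 / 100)
Q_in = 486.51 MW


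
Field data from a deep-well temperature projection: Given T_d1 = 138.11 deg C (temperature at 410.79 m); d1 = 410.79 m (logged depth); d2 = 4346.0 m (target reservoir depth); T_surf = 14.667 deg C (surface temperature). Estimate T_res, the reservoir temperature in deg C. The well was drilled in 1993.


Step 1: grad = (T_d1 - T_surf)/d1 * 1000 = (138.11 - 14.667)/410.79 * 1000 = 300.5015 deg C/km
Step 2: T_res = T_surf + grad*d2/1000 = 14.667 + 300.5015*4346.0/1000 = 1320.6 deg C
T_res = 1320.6 deg C


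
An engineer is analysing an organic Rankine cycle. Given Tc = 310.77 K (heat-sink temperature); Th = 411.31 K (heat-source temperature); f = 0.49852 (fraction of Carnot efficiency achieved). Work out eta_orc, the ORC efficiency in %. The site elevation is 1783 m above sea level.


eta_orc = (1 - Tc/Th) * f * 100
eta_orc = (1 - 310.77/411.31) * 0.49852 * 100
eta_orc = 12.186 %


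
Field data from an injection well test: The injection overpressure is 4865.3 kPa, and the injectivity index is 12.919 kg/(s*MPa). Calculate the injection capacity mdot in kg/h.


mdot = II * dP / 1000
mdot = 12.919 * 4865.3 / 1000
mdot = 62.85481 kg/s
Convert: 62.85481 kg/s * 3600.0 = 2.2628e+05 kg/h
mdot = 2.2628e+05 kg/h


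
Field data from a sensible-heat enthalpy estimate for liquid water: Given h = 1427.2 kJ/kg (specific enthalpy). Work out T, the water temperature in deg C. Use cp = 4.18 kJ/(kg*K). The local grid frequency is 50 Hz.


T = h / cp
T = 1427.2 / 4.18
T = 341.44 deg C


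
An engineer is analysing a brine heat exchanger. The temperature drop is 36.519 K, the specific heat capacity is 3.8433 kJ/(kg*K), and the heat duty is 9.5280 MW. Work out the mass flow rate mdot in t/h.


mdot = Q * 1000 / (cp * dT)
mdot = 9.5280 * 1000 / (3.8433 * 36.519)
mdot = 67.88574 kg/s
Convert: 67.88574 kg/s * 3.6 = 244.39 t/h
mdot = 244.39 t/h


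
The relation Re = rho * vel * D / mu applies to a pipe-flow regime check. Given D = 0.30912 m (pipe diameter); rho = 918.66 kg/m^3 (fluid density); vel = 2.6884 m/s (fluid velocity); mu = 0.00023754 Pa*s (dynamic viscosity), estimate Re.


Re = rho * vel * D / mu
Re = 918.66 * 2.6884 * 0.30912 / 0.00023754
Re = 3.2139e+06


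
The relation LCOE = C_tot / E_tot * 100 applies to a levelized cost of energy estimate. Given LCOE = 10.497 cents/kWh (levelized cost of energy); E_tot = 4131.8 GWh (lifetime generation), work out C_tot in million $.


C_tot = LCOE / 100 * E_tot
C_tot = 10.497 / 100 * 4131.8
C_tot = 433.72 million $


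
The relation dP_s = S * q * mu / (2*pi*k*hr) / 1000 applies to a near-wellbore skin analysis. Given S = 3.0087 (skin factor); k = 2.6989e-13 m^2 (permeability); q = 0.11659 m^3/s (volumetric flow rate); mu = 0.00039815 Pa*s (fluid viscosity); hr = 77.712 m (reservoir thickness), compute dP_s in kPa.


dP_s = S * q * mu / (2*pi*k*hr) / 1000
dP_s = 3.0087 * 0.11659 * 0.00039815 / (2*pi*2.6989e-13*77.712) / 1000
dP_s = 1059.8 kPa


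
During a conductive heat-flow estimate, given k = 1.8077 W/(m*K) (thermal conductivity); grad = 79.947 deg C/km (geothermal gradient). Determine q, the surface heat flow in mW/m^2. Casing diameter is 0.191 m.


q = k * grad / 1000
q = 1.8077 * 79.947 / 1000
q = 0.1445202 W/m^2
Convert: 0.1445202 W/m^2 * 1000.0 = 144.52 mW/m^2
q = 144.52 mW/m^2


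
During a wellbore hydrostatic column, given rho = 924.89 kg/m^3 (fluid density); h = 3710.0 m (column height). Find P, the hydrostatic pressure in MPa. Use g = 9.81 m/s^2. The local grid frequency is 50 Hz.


P = rho * g * h / 1e6
P = 924.89 * 9.81 * 3710.0 / 1e6
P = 33.661 MPa


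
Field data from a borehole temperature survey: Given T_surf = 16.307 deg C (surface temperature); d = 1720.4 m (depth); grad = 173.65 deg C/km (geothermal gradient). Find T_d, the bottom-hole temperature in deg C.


T_d = T_surf + grad * d / 1000
T_d = 16.307 + 173.65 * 1720.4 / 1000
T_d = 315.05 deg C


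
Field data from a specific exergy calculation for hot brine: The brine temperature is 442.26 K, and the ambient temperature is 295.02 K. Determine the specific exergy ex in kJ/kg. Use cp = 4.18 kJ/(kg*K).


ex = cp * ((T_b - T_0) - T_0 * ln(T_b/T_0))
ex = 4.18 * ((442.26 - 295.02) - 295.02 * ln(442.26/295.02))
ex = 116.20 kJ/kg


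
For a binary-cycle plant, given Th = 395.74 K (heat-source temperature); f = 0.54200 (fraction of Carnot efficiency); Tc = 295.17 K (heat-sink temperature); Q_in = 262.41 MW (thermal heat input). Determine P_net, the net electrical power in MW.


Step 1: eta = (1 - Tc/Th)*f = (1 - 295.17/395.74)*0.542 = 0.1377393
Step 2: P_net = eta * Q_in = 0.1377393 * 262.41 = 36.144 MW
P_net = 36.144 MW


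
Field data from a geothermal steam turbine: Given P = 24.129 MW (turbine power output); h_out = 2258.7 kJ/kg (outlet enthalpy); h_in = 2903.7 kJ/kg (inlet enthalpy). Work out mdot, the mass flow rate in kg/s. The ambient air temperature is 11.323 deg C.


mdot = P * 1000 / (h_in - h_out)
mdot = 24.129 * 1000 / (2903.7 - 2258.7)
mdot = 37.409 kg/s


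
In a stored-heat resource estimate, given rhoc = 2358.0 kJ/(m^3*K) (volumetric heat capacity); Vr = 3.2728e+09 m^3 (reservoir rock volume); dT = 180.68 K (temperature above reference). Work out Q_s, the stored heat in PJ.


Q_s = Vr * rhoc * dT / 1e12
Q_s = 3.2728e+09 * 2358.0 * 180.68 / 1e12
Q_s = 1394.4 PJ


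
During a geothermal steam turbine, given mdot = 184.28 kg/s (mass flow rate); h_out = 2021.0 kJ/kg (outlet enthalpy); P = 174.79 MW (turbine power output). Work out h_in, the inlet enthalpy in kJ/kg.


h_in = h_out + P * 1000 / mdot
h_in = 2021.0 + 174.79 * 1000 / 184.28
h_in = 2969.5 kJ/kg


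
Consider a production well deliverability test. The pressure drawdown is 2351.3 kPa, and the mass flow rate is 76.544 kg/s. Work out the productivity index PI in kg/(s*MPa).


PI = mdot * 1000 / dP
PI = 76.544 * 1000 / 2351.3
PI = 32.554 kg/(s*MPa)


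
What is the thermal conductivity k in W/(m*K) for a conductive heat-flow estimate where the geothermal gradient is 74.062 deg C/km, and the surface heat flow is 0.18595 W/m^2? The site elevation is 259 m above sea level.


k = q * 1000 / grad
k = 0.18595 * 1000 / 74.062
k = 2.5107 W/(m*K)


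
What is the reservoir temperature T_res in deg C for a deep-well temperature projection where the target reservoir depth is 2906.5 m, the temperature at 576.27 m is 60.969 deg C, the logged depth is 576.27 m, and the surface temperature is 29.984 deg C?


Step 1: grad = (T_d1 - T_surf)/d1 * 1000 = (60.969 - 29.984)/576.27 * 1000 = 53.76820 deg C/km
Step 2: T_res = T_surf + grad*d2/1000 = 29.984 + 53.76820*2906.5/1000 = 186.26 deg C
T_res = 186.26 deg C


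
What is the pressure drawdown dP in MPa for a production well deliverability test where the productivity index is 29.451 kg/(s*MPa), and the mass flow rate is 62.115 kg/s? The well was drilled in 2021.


dP = mdot * 1000 / PI
dP = 62.115 * 1000 / 29.451
dP = 2109.096 kPa
Convert: 2109.096 kPa * 0.001 = 2.1091 MPa
dP = 2.1091 MPa


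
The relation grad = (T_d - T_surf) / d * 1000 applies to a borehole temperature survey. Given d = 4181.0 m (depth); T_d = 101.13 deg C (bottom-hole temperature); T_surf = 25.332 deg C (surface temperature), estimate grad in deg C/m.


grad = (T_d - T_surf) / d * 1000
grad = (101.13 - 25.332) / 4181.0 * 1000
grad = 18.12916 deg C/km
Convert: 18.12916 deg C/km * 0.001 = 0.018129 deg C/m
grad = 0.018129 deg C/m


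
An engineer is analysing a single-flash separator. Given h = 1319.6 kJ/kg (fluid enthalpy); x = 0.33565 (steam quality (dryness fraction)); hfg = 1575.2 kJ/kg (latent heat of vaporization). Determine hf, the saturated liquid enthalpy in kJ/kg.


hf = h - x * hfg
hf = 1319.6 - 0.33565 * 1575.2
hf = 790.88 kJ/kg


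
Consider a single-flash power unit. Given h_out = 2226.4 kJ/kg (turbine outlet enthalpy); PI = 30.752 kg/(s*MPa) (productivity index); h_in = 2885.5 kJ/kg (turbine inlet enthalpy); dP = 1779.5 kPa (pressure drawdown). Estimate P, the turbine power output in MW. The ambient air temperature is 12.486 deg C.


Step 1: mdot = PI * dP / 1000 = 30.752 * 1779.5 / 1000 = 54.72318 kg/s
Step 2: P = mdot*(h_in - h_out)/1000 = 54.72318*(2885.5 - 2226.4)/1000 = 36.068 MW
P = 36.068 MW


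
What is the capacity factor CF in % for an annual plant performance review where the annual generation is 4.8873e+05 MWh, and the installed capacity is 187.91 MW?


CF = E_a / (cap * 8760) * 100
CF = 4.8873e+05 / (187.91 * 8760) * 100
CF = 29.690 %


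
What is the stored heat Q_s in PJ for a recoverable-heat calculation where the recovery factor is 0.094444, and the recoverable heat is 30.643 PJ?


Q_s = Q_rec / RF
Q_s = 30.643 / 0.094444
Q_s = 324.46 PJ


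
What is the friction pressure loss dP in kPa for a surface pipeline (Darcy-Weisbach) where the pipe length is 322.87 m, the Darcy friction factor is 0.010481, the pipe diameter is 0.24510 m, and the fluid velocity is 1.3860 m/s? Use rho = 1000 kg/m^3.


dP = f * (L/D) * (rho*vel^2/2) / 1000
dP = 0.010481 * (322.87/0.24510) * (1000*1.3860^2/2) / 1000
dP = 13.261 kPa


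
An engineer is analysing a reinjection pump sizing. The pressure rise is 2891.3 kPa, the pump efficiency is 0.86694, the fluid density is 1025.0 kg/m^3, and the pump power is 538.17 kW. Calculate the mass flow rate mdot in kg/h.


mdot = P_pump * rho * eta / dP
mdot = 538.17 * 1025.0 * 0.86694 / 2891.3
mdot = 165.4014 kg/s
Convert: 165.4014 kg/s * 3600.0 = 5.9545e+05 kg/h
mdot = 5.9545e+05 kg/h


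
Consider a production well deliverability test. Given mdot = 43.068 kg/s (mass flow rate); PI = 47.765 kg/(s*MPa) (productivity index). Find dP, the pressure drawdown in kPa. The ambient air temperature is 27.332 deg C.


dP = mdot * 1000 / PI
dP = 43.068 * 1000 / 47.765
dP = 901.66 kPa


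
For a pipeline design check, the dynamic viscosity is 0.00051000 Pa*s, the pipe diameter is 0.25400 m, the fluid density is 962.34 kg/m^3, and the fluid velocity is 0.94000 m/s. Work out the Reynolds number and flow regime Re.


Step 1: Re = rho*vel*D/mu = 962.34*0.94*0.254/0.00051 = 4.5053e+05
Step 2: Re = 4.5053e+05 > 4000, so flow is turbulent.
Re = 4.5053e+05 (turbulent)


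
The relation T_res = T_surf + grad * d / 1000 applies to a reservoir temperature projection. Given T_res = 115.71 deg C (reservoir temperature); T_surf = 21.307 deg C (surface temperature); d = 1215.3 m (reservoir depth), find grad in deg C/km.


grad = (T_res - T_surf) / d * 1000
grad = (115.71 - 21.307) / 1215.3 * 1000
grad = 77.679 deg C/km


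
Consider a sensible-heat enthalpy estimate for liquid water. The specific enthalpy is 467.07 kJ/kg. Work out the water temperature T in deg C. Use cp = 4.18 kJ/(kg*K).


T = h / cp
T = 467.07 / 4.18
T = 111.74 deg C


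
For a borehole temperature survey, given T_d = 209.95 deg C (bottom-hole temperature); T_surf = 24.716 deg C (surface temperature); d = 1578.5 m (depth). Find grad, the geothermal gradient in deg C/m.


grad = (T_d - T_surf) / d * 1000
grad = (209.95 - 24.716) / 1578.5 * 1000
grad = 117.3481 deg C/km
Convert: 117.3481 deg C/km * 0.001 = 0.11735 deg C/m
grad = 0.11735 deg C/m


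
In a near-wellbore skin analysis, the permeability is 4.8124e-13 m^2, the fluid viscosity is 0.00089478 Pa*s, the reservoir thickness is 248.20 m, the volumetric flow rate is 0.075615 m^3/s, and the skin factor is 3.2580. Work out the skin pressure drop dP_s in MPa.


dP_s = S * q * mu / (2*pi*k*hr) / 1000
dP_s = 3.2580 * 0.075615 * 0.00089478 / (2*pi*4.8124e-13*248.20) / 1000
dP_s = 293.7189 kPa
Convert: 293.7189 kPa * 0.001 = 0.29372 MPa
dP_s = 0.29372 MPa


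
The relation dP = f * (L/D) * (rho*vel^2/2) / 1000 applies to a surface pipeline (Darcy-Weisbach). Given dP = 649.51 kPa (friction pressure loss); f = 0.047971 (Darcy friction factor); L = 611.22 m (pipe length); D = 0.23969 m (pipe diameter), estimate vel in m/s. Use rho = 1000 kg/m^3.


vel = sqrt(dP*1000*2*D / (f*L*rho))
vel = sqrt(649.51*1000*2*0.23969 / (0.047971*611.22*1000))
vel = 3.2587 m/s


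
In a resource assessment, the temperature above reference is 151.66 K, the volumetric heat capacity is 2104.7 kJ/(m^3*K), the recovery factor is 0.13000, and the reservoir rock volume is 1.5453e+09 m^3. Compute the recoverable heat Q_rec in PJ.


Step 1: Q_s = Vr*rhoc*dT/1e12 = 1.5453e+09*2104.7*151.66/1e12 = 493.2579 PJ
Step 2: Q_rec = Q_s * RF = 493.2579 * 0.13 = 64.124 PJ
Q_rec = 64.124 PJ


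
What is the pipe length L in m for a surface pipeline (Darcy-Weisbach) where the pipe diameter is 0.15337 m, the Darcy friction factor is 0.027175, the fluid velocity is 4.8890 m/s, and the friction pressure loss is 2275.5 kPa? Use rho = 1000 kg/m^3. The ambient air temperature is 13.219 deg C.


L = dP*1000*D / (f*rho*vel^2/2)
L = 2275.5*1000*0.15337 / (0.027175*1000*4.8890^2/2)
L = 1074.6 m


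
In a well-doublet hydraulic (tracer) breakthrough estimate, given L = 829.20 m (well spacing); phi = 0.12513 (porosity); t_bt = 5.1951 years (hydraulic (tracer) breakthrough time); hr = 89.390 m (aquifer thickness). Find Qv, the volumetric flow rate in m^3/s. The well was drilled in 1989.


Qv = pi*hr*phi*L^2 / (3*t_bt*365.25*86400)
Qv = pi*89.390*0.12513*829.20^2 / (3*5.1951*365.25*86400)
Qv = 0.049125 m^3/s


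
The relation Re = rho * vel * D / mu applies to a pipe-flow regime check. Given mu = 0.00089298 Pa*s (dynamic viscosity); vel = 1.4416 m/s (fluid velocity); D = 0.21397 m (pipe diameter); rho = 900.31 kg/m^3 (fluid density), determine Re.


Re = rho * vel * D / mu
Re = 900.31 * 1.4416 * 0.21397 / 0.00089298
Re = 3.1099e+05


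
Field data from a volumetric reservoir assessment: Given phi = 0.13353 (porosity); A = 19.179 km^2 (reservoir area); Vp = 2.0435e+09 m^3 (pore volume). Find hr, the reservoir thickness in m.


hr = Vp / (A * 1e6 * phi)
hr = 2.0435e+09 / (19.179 * 1e6 * 0.13353)
hr = 797.94 m


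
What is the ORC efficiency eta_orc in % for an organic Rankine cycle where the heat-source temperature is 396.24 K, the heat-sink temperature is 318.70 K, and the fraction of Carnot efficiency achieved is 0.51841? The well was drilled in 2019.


eta_orc = (1 - Tc/Th) * f * 100
eta_orc = (1 - 318.70/396.24) * 0.51841 * 100
eta_orc = 10.145 %


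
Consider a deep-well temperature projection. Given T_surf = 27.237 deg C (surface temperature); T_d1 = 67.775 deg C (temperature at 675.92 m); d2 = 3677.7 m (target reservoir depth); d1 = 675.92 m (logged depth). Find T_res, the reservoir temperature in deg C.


Step 1: grad = (T_d1 - T_surf)/d1 * 1000 = (67.775 - 27.237)/675.92 * 1000 = 59.97455 deg C/km
Step 2: T_res = T_surf + grad*d2/1000 = 27.237 + 59.97455*3677.7/1000 = 247.81 deg C
T_res = 247.81 deg C


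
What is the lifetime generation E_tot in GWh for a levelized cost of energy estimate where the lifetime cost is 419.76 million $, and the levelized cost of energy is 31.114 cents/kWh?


E_tot = C_tot / LCOE * 100
E_tot = 419.76 / 31.114 * 100
E_tot = 1349.1 GWh


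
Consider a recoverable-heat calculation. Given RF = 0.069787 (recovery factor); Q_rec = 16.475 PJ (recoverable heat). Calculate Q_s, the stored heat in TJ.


Q_s = Q_rec / RF
Q_s = 16.475 / 0.069787
Q_s = 236.0755 PJ
Convert: 236.0755 PJ * 1000.0 = 2.3608e+05 TJ
Q_s = 2.3608e+05 TJ


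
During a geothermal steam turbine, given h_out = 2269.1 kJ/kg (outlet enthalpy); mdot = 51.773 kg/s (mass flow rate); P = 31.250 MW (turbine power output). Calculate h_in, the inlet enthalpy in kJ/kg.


h_in = h_out + P * 1000 / mdot
h_in = 2269.1 + 31.250 * 1000 / 51.773
h_in = 2872.7 kJ/kg


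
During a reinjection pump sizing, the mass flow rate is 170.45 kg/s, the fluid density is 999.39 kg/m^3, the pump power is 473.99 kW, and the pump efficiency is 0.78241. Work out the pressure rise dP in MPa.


dP = P_pump * rho * eta / mdot
dP = 473.99 * 999.39 * 0.78241 / 170.45
dP = 2174.411 kPa
Convert: 2174.411 kPa * 0.001 = 2.1744 MPa
dP = 2.1744 MPa


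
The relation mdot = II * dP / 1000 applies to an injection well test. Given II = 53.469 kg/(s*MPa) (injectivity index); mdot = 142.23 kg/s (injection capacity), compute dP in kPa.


dP = mdot * 1000 / II
dP = 142.23 * 1000 / 53.469
dP = 2660.0 kPa


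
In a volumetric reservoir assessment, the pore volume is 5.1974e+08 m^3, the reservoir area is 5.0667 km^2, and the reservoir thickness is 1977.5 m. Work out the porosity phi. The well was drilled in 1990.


phi = Vp / (A * 1e6 * hr)
phi = 5.1974e+08 / (5.0667 * 1e6 * 1977.5)
phi = 0.051873


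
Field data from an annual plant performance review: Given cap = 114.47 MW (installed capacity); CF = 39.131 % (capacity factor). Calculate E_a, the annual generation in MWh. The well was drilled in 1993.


E_a = CF / 100 * cap * 8760
E_a = 39.131 / 100 * 114.47 * 8760
E_a = 3.9239e+05 MWh


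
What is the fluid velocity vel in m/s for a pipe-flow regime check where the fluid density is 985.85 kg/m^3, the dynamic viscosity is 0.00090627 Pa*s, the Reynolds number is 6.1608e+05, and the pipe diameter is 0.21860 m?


vel = Re * mu / (rho * D)
vel = 6.1608e+05 * 0.00090627 / (985.85 * 0.21860)
vel = 2.5908 m/s


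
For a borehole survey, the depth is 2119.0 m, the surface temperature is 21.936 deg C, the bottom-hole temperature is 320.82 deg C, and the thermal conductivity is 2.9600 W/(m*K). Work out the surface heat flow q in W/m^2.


Step 1: grad = (T_d - T_surf)/d * 1000 = (320.82 - 21.936)/2119.0 * 1000 = 141.0496 deg C/km
Step 2: q = k * grad / 1000 = 2.96 * 141.0496 / 1000 = 0.41751 W/m^2
q = 0.41751 W/m^2


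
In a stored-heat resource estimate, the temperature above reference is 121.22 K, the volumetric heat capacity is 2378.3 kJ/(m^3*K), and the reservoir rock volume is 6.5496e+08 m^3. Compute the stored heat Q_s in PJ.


Q_s = Vr * rhoc * dT / 1e12
Q_s = 6.5496e+08 * 2378.3 * 121.22 / 1e12
Q_s = 188.82 PJ


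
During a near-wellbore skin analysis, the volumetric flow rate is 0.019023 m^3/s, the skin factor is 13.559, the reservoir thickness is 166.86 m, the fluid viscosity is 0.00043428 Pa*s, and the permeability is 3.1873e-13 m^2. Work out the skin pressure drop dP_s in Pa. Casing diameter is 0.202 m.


dP_s = S * q * mu / (2*pi*k*hr) / 1000
dP_s = 13.559 * 0.019023 * 0.00043428 / (2*pi*3.1873e-13*166.86) / 1000
dP_s = 335.2135 kPa
Convert: 335.2135 kPa * 1000.0 = 3.3521e+05 Pa
dP_s = 3.3521e+05 Pa


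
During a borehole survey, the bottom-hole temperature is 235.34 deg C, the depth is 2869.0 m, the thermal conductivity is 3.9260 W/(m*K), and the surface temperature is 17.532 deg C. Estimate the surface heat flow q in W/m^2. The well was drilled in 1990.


Step 1: grad = (T_d - T_surf)/d * 1000 = (235.34 - 17.532)/2869.0 * 1000 = 75.91774 deg C/km
Step 2: q = k * grad / 1000 = 3.926 * 75.91774 / 1000 = 0.29805 W/m^2
q = 0.29805 W/m^2


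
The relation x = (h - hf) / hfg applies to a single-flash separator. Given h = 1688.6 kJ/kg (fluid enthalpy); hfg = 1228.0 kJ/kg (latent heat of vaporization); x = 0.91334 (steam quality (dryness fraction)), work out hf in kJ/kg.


hf = h - x * hfg
hf = 1688.6 - 0.91334 * 1228.0
hf = 567.02 kJ/kg


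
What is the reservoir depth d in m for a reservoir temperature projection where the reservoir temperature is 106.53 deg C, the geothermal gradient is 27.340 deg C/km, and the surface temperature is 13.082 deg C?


d = (T_res - T_surf) / grad * 1000
d = (106.53 - 13.082) / 27.340 * 1000
d = 3418.0 m


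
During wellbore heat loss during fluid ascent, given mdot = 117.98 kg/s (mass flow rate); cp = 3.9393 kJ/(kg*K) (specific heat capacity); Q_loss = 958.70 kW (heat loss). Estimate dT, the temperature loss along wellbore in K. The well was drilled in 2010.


dT = Q_loss / (mdot * cp)
dT = 958.70 / (117.98 * 3.9393)
dT = 2.0628 K


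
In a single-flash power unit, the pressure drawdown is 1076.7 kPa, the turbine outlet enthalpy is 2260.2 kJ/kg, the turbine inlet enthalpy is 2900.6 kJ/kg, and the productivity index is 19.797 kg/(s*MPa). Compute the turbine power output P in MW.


Step 1: mdot = PI * dP / 1000 = 19.797 * 1076.7 / 1000 = 21.31543 kg/s
Step 2: P = mdot*(h_in - h_out)/1000 = 21.31543*(2900.6 - 2260.2)/1000 = 13.650 MW
P = 13.650 MW


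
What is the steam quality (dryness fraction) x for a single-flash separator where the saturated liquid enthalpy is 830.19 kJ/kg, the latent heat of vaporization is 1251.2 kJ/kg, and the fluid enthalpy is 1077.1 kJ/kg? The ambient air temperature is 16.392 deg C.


x = (h - hf) / hfg
x = (1077.1 - 830.19) / 1251.2
x = 0.19734


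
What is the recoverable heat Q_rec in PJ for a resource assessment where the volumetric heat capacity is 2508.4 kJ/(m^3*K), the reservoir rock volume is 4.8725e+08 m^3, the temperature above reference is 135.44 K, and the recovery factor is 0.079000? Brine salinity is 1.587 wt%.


Step 1: Q_s = Vr*rhoc*dT/1e12 = 4.8725e+08*2508.4*135.44/1e12 = 165.5372 PJ
Step 2: Q_rec = Q_s * RF = 165.5372 * 0.079 = 13.077 PJ
Q_rec = 13.077 PJ


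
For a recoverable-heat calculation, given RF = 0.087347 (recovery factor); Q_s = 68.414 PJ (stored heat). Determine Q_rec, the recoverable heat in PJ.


Q_rec = Q_s * RF
Q_rec = 68.414 * 0.087347
Q_rec = 5.9758 PJ


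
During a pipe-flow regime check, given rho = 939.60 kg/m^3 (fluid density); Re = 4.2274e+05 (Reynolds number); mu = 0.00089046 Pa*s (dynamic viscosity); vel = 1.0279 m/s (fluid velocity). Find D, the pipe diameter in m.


D = Re * mu / (rho * vel)
D = 4.2274e+05 * 0.00089046 / (939.60 * 1.0279)
D = 0.38976 m


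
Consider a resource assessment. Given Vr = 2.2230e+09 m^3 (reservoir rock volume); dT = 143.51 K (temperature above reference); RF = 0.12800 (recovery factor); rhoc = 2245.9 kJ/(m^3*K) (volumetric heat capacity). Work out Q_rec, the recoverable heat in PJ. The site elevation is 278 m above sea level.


Step 1: Q_s = Vr*rhoc*dT/1e12 = 2.2230e+09*2245.9*143.51/1e12 = 716.4931 PJ
Step 2: Q_rec = Q_s * RF = 716.4931 * 0.128 = 91.711 PJ
Q_rec = 91.711 PJ


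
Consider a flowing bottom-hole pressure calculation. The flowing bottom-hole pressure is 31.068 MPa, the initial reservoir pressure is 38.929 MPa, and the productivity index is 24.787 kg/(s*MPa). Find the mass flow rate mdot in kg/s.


mdot = (P_i - P_wf) * PI
mdot = (38.929 - 31.068) * 24.787
mdot = 194.85 kg/s


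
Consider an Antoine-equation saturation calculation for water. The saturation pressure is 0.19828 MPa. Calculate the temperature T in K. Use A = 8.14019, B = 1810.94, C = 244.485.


T = B / (A - log10(P_sat * 760 / 0.101325)) - C
T = 1810.94 / (8.14019 - log10(0.19828 * 760 / 0.101325)) - 244.485
T = 120.0496 deg C
Convert to K: 120.0496 + 273.15 = 393.20 K
T = 393.20 K


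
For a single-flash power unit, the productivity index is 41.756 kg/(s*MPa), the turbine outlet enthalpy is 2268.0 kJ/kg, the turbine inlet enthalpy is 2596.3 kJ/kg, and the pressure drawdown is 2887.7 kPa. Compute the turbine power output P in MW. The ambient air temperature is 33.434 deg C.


Step 1: mdot = PI * dP / 1000 = 41.756 * 2887.7 / 1000 = 120.5788 kg/s
Step 2: P = mdot*(h_in - h_out)/1000 = 120.5788*(2596.3 - 2268.0)/1000 = 39.586 MW
P = 39.586 MW


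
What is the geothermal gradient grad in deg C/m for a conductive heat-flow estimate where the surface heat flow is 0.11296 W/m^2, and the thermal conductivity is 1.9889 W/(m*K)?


grad = q * 1000 / k
grad = 0.11296 * 1000 / 1.9889
grad = 56.79521 deg C/km
Convert: 56.79521 deg C/km * 0.001 = 0.056795 deg C/m
grad = 0.056795 deg C/m


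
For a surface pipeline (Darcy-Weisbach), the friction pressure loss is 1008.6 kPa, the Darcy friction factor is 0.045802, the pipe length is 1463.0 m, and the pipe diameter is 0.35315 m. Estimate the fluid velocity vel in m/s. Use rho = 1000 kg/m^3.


vel = sqrt(dP*1000*2*D / (f*L*rho))
vel = sqrt(1008.6*1000*2*0.35315 / (0.045802*1463.0*1000))
vel = 3.2605 m/s


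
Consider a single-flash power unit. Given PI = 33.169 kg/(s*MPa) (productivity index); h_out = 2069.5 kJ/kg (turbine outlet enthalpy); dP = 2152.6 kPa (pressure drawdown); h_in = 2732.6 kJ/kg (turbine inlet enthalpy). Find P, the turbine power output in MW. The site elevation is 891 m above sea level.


Step 1: mdot = PI * dP / 1000 = 33.169 * 2152.6 / 1000 = 71.39959 kg/s
Step 2: P = mdot*(h_in - h_out)/1000 = 71.39959*(2732.6 - 2069.5)/1000 = 47.345 MW
P = 47.345 MW


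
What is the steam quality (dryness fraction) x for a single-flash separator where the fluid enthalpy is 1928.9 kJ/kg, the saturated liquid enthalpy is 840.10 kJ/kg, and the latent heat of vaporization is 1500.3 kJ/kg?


x = (h - hf) / hfg
x = (1928.9 - 840.10) / 1500.3
x = 0.72572


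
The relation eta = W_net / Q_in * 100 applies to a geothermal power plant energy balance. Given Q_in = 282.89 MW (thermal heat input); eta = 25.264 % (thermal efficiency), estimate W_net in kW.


W_net = eta / 100 * Q_in
W_net = 25.264 / 100 * 282.89
W_net = 71.46933 MW
Convert: 71.46933 MW * 1000.0 = 71469 kW
W_net = 71469 kW


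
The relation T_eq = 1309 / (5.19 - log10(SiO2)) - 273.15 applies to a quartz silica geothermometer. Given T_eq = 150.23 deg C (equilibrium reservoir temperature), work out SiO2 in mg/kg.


SiO2 = 10^(5.19 - 1309/(T_eq + 273.15))
SiO2 = 10^(5.19 - 1309/(150.23 + 273.15))
SiO2 = 125.38 mg/kg


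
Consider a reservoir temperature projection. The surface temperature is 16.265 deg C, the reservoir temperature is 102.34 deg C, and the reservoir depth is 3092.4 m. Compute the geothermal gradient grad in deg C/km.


grad = (T_res - T_surf) / d * 1000
grad = (102.34 - 16.265) / 3092.4 * 1000
grad = 27.834 deg C/km


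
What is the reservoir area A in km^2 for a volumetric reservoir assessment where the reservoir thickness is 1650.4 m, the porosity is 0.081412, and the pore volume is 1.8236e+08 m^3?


A = Vp / (1e6 * hr * phi)
A = 1.8236e+08 / (1e6 * 1650.4 * 0.081412)
A = 1.3572 km^2


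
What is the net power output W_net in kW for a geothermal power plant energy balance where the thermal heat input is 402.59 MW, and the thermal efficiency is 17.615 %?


W_net = eta / 100 * Q_in
W_net = 17.615 / 100 * 402.59
W_net = 70.91623 MW
Convert: 70.91623 MW * 1000.0 = 70916 kW
W_net = 70916 kW


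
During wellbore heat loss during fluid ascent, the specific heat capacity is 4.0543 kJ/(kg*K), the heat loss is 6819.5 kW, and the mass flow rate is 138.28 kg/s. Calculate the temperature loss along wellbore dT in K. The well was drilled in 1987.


dT = Q_loss / (mdot * cp)
dT = 6819.5 / (138.28 * 4.0543)
dT = 12.164 K


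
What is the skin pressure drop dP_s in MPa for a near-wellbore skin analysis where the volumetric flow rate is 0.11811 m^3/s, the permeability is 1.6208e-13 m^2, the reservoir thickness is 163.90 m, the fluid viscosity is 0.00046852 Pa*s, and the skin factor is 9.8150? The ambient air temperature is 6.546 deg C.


dP_s = S * q * mu / (2*pi*k*hr) / 1000
dP_s = 9.8150 * 0.11811 * 0.00046852 / (2*pi*1.6208e-13*163.90) / 1000
dP_s = 3253.995 kPa
Convert: 3253.995 kPa * 0.001 = 3.2540 MPa
dP_s = 3.2540 MPa


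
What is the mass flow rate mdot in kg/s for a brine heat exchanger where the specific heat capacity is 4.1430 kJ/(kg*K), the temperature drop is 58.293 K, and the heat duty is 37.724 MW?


mdot = Q * 1000 / (cp * dT)
mdot = 37.724 * 1000 / (4.1430 * 58.293)
mdot = 156.20 kg/s


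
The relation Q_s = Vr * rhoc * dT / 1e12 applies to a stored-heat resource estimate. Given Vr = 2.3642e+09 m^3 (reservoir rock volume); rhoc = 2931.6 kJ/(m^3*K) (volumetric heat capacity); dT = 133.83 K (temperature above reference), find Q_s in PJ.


Q_s = Vr * rhoc * dT / 1e12
Q_s = 2.3642e+09 * 2931.6 * 133.83 / 1e12
Q_s = 927.56 PJ


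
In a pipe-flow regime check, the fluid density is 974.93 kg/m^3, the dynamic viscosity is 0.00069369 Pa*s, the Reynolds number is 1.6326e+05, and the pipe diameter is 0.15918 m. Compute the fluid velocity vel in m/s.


vel = Re * mu / (rho * D)
vel = 1.6326e+05 * 0.00069369 / (974.93 * 0.15918)
vel = 0.72977 m/s


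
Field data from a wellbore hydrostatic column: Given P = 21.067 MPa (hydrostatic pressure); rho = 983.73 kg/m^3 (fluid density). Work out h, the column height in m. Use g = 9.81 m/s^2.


h = P * 1e6 / (g * rho)
h = 21.067 * 1e6 / (9.81 * 983.73)
h = 2183.0 m


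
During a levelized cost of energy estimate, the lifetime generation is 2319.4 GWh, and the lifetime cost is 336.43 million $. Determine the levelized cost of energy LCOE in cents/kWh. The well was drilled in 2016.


LCOE = C_tot / E_tot * 100
LCOE = 336.43 / 2319.4 * 100
LCOE = 14.505 cents/kWh


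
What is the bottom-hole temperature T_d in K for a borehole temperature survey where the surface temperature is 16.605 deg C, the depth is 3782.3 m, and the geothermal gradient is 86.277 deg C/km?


T_d = T_surf + grad * d / 1000
T_d = 16.605 + 86.277 * 3782.3 / 1000
T_d = 342.9305 deg C
Convert to K: 342.9305 + 273.15 = 616.08 K
T_d = 616.08 K


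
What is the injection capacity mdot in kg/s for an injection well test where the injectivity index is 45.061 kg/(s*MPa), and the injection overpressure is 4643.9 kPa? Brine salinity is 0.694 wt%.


mdot = II * dP / 1000
mdot = 45.061 * 4643.9 / 1000
mdot = 209.26 kg/s


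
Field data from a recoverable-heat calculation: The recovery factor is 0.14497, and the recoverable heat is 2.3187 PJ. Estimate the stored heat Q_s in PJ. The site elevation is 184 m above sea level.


Q_s = Q_rec / RF
Q_s = 2.3187 / 0.14497
Q_s = 15.994 PJ


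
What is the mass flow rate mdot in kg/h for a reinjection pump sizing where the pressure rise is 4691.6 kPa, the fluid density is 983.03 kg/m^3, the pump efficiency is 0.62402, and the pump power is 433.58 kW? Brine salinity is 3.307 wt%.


mdot = P_pump * rho * eta / dP
mdot = 433.58 * 983.03 * 0.62402 / 4691.6
mdot = 56.69093 kg/s
Convert: 56.69093 kg/s * 3600.0 = 2.0409e+05 kg/h
mdot = 2.0409e+05 kg/h


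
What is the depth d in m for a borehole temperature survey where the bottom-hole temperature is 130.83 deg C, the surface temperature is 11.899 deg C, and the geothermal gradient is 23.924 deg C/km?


d = (T_d - T_surf) / grad * 1000
d = (130.83 - 11.899) / 23.924 * 1000
d = 4971.2 m


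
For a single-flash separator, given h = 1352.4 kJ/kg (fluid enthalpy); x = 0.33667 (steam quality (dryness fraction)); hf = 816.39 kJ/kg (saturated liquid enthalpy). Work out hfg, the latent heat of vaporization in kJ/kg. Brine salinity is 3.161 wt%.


hfg = (h - hf) / x
hfg = (1352.4 - 816.39) / 0.33667
hfg = 1592.1 kJ/kg


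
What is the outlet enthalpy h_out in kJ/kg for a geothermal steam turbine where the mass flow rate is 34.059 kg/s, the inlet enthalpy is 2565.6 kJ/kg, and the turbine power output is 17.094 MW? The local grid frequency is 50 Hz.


h_out = h_in - P * 1000 / mdot
h_out = 2565.6 - 17.094 * 1000 / 34.059
h_out = 2063.7 kJ/kg


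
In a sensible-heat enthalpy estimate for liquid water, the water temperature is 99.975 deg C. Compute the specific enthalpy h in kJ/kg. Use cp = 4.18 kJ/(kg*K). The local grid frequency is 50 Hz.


h = cp * T
h = 4.18 * 99.975
h = 417.90 kJ/kg


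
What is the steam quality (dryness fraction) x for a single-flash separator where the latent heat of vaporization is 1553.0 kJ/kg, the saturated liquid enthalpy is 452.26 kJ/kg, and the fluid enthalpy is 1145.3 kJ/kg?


x = (h - hf) / hfg
x = (1145.3 - 452.26) / 1553.0
x = 0.44626


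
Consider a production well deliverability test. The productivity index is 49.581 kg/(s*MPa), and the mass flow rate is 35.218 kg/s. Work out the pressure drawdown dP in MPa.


dP = mdot * 1000 / PI
dP = 35.218 * 1000 / 49.581
dP = 710.3124 kPa
Convert: 710.3124 kPa * 0.001 = 0.71031 MPa
dP = 0.71031 MPa


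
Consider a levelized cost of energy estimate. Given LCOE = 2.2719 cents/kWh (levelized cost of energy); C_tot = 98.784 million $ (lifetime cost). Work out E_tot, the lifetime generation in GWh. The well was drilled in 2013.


E_tot = C_tot / LCOE * 100
E_tot = 98.784 / 2.2719 * 100
E_tot = 4348.1 GWh


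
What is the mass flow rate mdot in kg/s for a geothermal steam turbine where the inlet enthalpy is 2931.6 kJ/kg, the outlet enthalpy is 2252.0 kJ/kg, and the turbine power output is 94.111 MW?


mdot = P * 1000 / (h_in - h_out)
mdot = 94.111 * 1000 / (2931.6 - 2252.0)
mdot = 138.48 kg/s


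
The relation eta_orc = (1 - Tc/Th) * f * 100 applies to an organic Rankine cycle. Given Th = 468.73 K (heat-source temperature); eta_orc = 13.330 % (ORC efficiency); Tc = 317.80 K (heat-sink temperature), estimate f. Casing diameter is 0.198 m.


f = (eta_orc/100) / (1 - Tc/Th)
f = (13.330/100) / (1 - 317.80/468.73)
f = 0.41398


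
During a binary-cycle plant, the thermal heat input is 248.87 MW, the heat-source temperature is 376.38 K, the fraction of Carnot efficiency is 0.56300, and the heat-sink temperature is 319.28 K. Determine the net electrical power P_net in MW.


Step 1: eta = (1 - Tc/Th)*f = (1 - 319.28/376.38)*0.563 = 0.08541182
Step 2: P_net = eta * Q_in = 0.08541182 * 248.87 = 21.256 MW
P_net = 21.256 MW


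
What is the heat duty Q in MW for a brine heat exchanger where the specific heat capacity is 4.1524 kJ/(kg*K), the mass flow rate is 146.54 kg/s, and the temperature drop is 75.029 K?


Q = mdot * cp * dT / 1000
Q = 146.54 * 4.1524 * 75.029 / 1000
Q = 45.655 MW


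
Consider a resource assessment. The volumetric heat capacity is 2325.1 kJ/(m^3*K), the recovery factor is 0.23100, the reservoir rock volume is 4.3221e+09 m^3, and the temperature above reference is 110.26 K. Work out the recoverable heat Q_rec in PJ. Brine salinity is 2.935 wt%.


Step 1: Q_s = Vr*rhoc*dT/1e12 = 4.3221e+09*2325.1*110.26/1e12 = 1108.037 PJ
Step 2: Q_rec = Q_s * RF = 1108.037 * 0.231 = 255.96 PJ
Q_rec = 255.96 PJ


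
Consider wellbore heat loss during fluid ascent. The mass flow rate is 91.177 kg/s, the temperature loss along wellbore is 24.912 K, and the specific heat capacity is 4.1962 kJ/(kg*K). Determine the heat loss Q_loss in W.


Q_loss = mdot * cp * dT
Q_loss = 91.177 * 4.1962 * 24.912
Q_loss = 9531.255 kW
Convert: 9531.255 kW * 1000.0 = 9.5313e+06 W
Q_loss = 9.5313e+06 W


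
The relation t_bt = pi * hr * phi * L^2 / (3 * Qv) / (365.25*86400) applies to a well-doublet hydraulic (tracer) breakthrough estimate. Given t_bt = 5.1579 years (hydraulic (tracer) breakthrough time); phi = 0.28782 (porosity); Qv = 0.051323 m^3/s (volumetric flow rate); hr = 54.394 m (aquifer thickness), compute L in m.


L = sqrt(t_bt*365.25*86400*3*Qv / (pi*hr*phi))
L = sqrt(5.1579*365.25*86400*3*0.051323 / (pi*54.394*0.28782))
L = 713.83 m


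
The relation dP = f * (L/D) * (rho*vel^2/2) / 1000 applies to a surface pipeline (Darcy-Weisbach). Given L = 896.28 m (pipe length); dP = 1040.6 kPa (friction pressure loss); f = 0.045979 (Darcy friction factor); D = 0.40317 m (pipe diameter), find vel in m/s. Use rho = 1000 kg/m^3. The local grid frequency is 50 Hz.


vel = sqrt(dP*1000*2*D / (f*L*rho))
vel = sqrt(1040.6*1000*2*0.40317 / (0.045979*896.28*1000))
vel = 4.5123 m/s


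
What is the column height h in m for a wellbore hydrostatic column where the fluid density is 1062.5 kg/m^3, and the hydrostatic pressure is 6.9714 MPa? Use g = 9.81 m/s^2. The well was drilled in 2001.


h = P * 1e6 / (g * rho)
h = 6.9714 * 1e6 / (9.81 * 1062.5)
h = 668.84 m


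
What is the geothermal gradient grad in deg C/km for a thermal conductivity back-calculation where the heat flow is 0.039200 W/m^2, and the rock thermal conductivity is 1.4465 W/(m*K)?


grad = q / k * 1000
grad = 0.039200 / 1.4465 * 1000
grad = 27.100 deg C/km


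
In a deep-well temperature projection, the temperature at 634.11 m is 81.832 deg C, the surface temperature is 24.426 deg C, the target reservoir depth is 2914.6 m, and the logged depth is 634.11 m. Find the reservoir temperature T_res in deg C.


Step 1: grad = (T_d1 - T_surf)/d1 * 1000 = (81.832 - 24.426)/634.11 * 1000 = 90.53003 deg C/km
Step 2: T_res = T_surf + grad*d2/1000 = 24.426 + 90.53003*2914.6/1000 = 288.28 deg C
T_res = 288.28 deg C


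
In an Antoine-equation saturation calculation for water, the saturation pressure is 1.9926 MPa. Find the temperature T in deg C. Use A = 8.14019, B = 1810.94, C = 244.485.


T = B / (A - log10(P_sat * 760 / 0.101325)) - C
T = 1810.94 / (8.14019 - log10(1.9926 * 760 / 0.101325)) - 244.485
T = 212.17 deg C


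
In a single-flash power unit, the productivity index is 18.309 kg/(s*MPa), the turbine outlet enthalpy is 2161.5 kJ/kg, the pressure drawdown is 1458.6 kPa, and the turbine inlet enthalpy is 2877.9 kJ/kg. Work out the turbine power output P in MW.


Step 1: mdot = PI * dP / 1000 = 18.309 * 1458.6 / 1000 = 26.70551 kg/s
Step 2: P = mdot*(h_in - h_out)/1000 = 26.70551*(2877.9 - 2161.5)/1000 = 19.132 MW
P = 19.132 MW


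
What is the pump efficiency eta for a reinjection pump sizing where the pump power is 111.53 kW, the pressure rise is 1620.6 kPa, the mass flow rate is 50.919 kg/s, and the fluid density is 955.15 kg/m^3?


eta = mdot * dP / (rho * P_pump)
eta = 50.919 * 1620.6 / (955.15 * 111.53)
eta = 0.77463


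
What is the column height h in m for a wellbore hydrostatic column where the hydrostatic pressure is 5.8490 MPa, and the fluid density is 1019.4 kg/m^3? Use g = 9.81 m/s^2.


h = P * 1e6 / (g * rho)
h = 5.8490 * 1e6 / (9.81 * 1019.4)
h = 584.88 m


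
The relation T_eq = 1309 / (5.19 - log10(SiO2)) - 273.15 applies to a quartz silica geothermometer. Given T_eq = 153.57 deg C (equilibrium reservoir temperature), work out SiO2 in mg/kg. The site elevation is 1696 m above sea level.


SiO2 = 10^(5.19 - 1309/(T_eq + 273.15))
SiO2 = 10^(5.19 - 1309/(153.57 + 273.15))
SiO2 = 132.56 mg/kg
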